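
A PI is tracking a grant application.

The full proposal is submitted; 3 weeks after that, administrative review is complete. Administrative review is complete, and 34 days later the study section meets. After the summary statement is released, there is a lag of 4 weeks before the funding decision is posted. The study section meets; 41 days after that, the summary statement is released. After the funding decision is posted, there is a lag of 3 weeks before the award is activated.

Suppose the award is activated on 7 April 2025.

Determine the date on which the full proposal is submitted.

The award is activated: Apr 7, 2025.
The funding decision is posted: Apr 7, 2025 − 3 weeks = Mar 17, 2025.
The summary statement is released: Mar 17, 2025 − 4 weeks = Feb 17, 2025.
The study section meets: Feb 17, 2025 − 41 days = Jan 7, 2025.
Administrative review is complete: Jan 7, 2025 − 34 days = Dec 4, 2024.
The full proposal is submitted: Dec 4, 2024 − 3 weeks = Nov 13, 2024.

13 November 2024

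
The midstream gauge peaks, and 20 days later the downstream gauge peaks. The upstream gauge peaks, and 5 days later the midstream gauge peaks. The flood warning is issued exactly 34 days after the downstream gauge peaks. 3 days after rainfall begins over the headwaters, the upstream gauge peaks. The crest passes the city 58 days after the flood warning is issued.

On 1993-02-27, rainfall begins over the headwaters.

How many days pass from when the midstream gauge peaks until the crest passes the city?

112 days

Causal path: the midstream gauge peaks → the downstream gauge peaks → the flood warning is issued → the crest passes the city.
Total delay along the path: 20 + 34 + 58 = 112 days.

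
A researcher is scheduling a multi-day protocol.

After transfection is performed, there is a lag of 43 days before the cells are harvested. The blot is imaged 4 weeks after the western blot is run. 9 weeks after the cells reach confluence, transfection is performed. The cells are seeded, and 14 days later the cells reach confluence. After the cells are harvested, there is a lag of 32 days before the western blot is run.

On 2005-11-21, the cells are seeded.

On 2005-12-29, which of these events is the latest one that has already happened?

The cells reach confluence

The cells are seeded: Nov 21, 2005.
The cells reach confluence: Nov 21, 2005 + 14 days = Dec 5, 2005.
Transfection is performed: Dec 5, 2005 + 9 weeks = Feb 6, 2006.
The cells are harvested: Feb 6, 2006 + 43 days = Mar 21, 2006.
The western blot is run: Mar 21, 2006 + 32 days = Apr 22, 2006.
The blot is imaged: Apr 22, 2006 + 4 weeks = May 20, 2006.
Dec 29, 2005 falls between when the cells reach confluence (Dec 5, 2005) and when transfection is performed (Feb 6, 2006).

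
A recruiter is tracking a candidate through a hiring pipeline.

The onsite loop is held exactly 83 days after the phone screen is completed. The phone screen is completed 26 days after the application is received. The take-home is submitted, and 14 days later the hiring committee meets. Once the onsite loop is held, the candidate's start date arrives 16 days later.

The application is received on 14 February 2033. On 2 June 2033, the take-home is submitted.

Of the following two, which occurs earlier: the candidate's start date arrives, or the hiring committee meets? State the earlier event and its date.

The application is received: Feb 14, 2033.
The phone screen is completed: Feb 14, 2033 + 26 days = Mar 12, 2033.
The onsite loop is held: Mar 12, 2033 + 83 days = Jun 3, 2033.
The candidate's start date arrives: Jun 3, 2033 + 16 days = Jun 19, 2033.
The take-home is submitted: Jun 2, 2033.
The hiring committee meets: Jun 2, 2033 + 14 days = Jun 16, 2033.
Comparing: the candidate's start date arrives on Jun 19, 2033 vs the hiring committee meets on Jun 16, 2033. Earlier: the hiring committee meets.

The hiring committee meets — 16 June 2033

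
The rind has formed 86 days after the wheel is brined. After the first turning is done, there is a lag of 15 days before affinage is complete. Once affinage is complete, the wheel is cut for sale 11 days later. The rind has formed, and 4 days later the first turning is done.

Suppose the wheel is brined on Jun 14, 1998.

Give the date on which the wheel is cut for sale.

Oct 8, 1998

The wheel is brined: Jun 14, 1998.
The rind has formed: Jun 14, 1998 + 86 days = Sep 8, 1998.
The first turning is done: Sep 8, 1998 + 4 days = Sep 12, 1998.
Affinage is complete: Sep 12, 1998 + 15 days = Sep 27, 1998.
The wheel is cut for sale: Sep 27, 1998 + 11 days = Oct 8, 1998.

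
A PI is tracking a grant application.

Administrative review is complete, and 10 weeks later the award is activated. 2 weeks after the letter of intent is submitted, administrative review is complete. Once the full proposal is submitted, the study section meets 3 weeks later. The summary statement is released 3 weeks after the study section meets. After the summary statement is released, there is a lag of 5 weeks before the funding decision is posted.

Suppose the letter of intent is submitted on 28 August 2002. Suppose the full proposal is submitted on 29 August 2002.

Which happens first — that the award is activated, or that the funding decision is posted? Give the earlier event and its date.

The funding decision is posted — 14 November 2002

The letter of intent is submitted: Aug 28, 2002.
Administrative review is complete: Aug 28, 2002 + 2 weeks = Sep 11, 2002.
The award is activated: Sep 11, 2002 + 10 weeks = Nov 20, 2002.
The full proposal is submitted: Aug 29, 2002.
The study section meets: Aug 29, 2002 + 3 weeks = Sep 19, 2002.
The summary statement is released: Sep 19, 2002 + 3 weeks = Oct 10, 2002.
The funding decision is posted: Oct 10, 2002 + 5 weeks = Nov 14, 2002.
Comparing: the award is activated on Nov 20, 2002 vs the funding decision is posted on Nov 14, 2002. Earlier: the funding decision is posted.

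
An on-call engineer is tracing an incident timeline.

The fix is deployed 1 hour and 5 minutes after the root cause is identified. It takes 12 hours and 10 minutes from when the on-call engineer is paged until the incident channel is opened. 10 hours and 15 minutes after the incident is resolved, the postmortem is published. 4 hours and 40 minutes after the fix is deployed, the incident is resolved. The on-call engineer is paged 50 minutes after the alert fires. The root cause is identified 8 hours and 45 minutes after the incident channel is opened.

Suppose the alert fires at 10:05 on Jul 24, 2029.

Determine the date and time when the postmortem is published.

The alert fires: 10:05 Jul 24, 2029.
The on-call engineer is paged: 10:05 Jul 24, 2029 + 50m = 10:55 Jul 24, 2029.
The incident channel is opened: 10:55 Jul 24, 2029 + 12h10m = 23:05 Jul 24, 2029.
The root cause is identified: 23:05 Jul 24, 2029 + 8h45m = 07:50 Jul 25, 2029.
The fix is deployed: 07:50 Jul 25, 2029 + 1h05m = 08:55 Jul 25, 2029.
The incident is resolved: 08:55 Jul 25, 2029 + 4h40m = 13:35 Jul 25, 2029.
The postmortem is published: 13:35 Jul 25, 2029 + 10h15m = 23:50 Jul 25, 2029.

23:50 on Jul 25, 2029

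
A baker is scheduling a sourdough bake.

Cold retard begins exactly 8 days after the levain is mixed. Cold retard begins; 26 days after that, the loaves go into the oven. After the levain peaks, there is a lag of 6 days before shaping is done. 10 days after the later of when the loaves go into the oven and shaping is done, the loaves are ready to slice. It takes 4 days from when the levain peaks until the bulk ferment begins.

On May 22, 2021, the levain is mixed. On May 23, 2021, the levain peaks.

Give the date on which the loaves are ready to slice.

The levain is mixed: May 22, 2021.
Cold retard begins: May 22, 2021 + 8 days = May 30, 2021.
The loaves go into the oven: May 30, 2021 + 26 days = Jun 25, 2021.
The levain peaks: May 23, 2021.
Shaping is done: May 23, 2021 + 6 days = May 29, 2021.
Both prerequisites met — the loaves go into the oven (Jun 25, 2021), shaping is done (May 29, 2021); the later is Jun 25, 2021.
The loaves are ready to slice: Jun 25, 2021 + 10 days = Jul 5, 2021.

Jul 5, 2021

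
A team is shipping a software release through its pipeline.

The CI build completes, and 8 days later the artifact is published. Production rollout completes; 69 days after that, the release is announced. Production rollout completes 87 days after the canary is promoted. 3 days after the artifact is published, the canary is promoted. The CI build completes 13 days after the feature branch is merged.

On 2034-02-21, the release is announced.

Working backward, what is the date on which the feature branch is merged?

The release is announced: Feb 21, 2034.
Production rollout completes: Feb 21, 2034 − 69 days = Dec 14, 2033.
The canary is promoted: Dec 14, 2033 − 87 days = Sep 18, 2033.
The artifact is published: Sep 18, 2033 − 3 days = Sep 15, 2033.
The CI build completes: Sep 15, 2033 − 8 days = Sep 7, 2033.
The feature branch is merged: Sep 7, 2033 − 13 days = Aug 25, 2033.

2033-08-25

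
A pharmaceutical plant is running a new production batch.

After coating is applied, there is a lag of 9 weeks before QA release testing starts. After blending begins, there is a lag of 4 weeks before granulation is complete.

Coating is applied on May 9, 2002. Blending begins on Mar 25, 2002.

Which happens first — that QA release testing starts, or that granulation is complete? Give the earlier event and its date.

Coating is applied: May 9, 2002.
QA release testing starts: May 9, 2002 + 9 weeks = Jul 11, 2002.
Blending begins: Mar 25, 2002.
Granulation is complete: Mar 25, 2002 + 4 weeks = Apr 22, 2002.
Comparing: QA release testing starts on Jul 11, 2002 vs granulation is complete on Apr 22, 2002. Earlier: granulation is complete.

Granulation is complete — Apr 22, 2002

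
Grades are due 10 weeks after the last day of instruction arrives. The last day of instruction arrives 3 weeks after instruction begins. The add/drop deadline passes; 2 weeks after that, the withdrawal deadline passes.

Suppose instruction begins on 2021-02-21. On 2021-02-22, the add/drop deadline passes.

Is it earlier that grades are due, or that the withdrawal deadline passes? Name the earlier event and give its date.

Instruction begins: Feb 21, 2021.
The last day of instruction arrives: Feb 21, 2021 + 3 weeks = Mar 14, 2021.
Grades are due: Mar 14, 2021 + 10 weeks = May 23, 2021.
The add/drop deadline passes: Feb 22, 2021.
The withdrawal deadline passes: Feb 22, 2021 + 2 weeks = Mar 8, 2021.
Comparing: grades are due on May 23, 2021 vs the withdrawal deadline passes on Mar 8, 2021. Earlier: the withdrawal deadline passes.

The withdrawal deadline passes — 2021-03-08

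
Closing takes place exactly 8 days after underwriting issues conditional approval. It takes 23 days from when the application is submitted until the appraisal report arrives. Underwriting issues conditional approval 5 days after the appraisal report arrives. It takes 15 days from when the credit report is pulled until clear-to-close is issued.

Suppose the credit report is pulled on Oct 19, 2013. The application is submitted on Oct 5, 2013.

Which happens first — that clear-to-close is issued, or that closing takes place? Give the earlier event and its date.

Clear-to-close is issued — Nov 3, 2013

The credit report is pulled: Oct 19, 2013.
Clear-to-close is issued: Oct 19, 2013 + 15 days = Nov 3, 2013.
The application is submitted: Oct 5, 2013.
The appraisal report arrives: Oct 5, 2013 + 23 days = Oct 28, 2013.
Underwriting issues conditional approval: Oct 28, 2013 + 5 days = Nov 2, 2013.
Closing takes place: Nov 2, 2013 + 8 days = Nov 10, 2013.
Comparing: clear-to-close is issued on Nov 3, 2013 vs closing takes place on Nov 10, 2013. Earlier: clear-to-close is issued.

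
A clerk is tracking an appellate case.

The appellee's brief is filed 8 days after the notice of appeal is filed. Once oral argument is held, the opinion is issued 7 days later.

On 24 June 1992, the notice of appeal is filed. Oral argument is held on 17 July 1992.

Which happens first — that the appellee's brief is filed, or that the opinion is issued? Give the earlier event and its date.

The notice of appeal is filed: Jun 24, 1992.
The appellee's brief is filed: Jun 24, 1992 + 8 days = Jul 2, 1992.
Oral argument is held: Jul 17, 1992.
The opinion is issued: Jul 17, 1992 + 7 days = Jul 24, 1992.
Comparing: the appellee's brief is filed on Jul 2, 1992 vs the opinion is issued on Jul 24, 1992. Earlier: the appellee's brief is filed.

The appellee's brief is filed — 2 July 1992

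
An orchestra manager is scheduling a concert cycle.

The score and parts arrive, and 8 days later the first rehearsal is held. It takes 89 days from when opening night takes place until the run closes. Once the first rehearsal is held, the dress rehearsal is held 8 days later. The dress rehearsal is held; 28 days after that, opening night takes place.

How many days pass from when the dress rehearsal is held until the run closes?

Causal path: the dress rehearsal is held → opening night takes place → the run closes.
Total delay along the path: 28 + 89 = 117 days.

117 days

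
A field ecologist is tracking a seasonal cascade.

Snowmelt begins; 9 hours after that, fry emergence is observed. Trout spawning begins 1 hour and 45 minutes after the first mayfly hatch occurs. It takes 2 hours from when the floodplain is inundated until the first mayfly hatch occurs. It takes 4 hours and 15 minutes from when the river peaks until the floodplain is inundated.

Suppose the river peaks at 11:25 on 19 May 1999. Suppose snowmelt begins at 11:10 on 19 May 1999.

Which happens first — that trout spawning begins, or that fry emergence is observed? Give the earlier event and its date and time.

Trout spawning begins — 19:25 on 19 May 1999

The river peaks: 11:25 May 19, 1999.
The floodplain is inundated: 11:25 May 19, 1999 + 4h15m = 15:40 May 19, 1999.
The first mayfly hatch occurs: 15:40 May 19, 1999 + 2h = 17:40 May 19, 1999.
Trout spawning begins: 17:40 May 19, 1999 + 1h45m = 19:25 May 19, 1999.
Snowmelt begins: 11:10 May 19, 1999.
Fry emergence is observed: 11:10 May 19, 1999 + 9h = 20:10 May 19, 1999.
Comparing: trout spawning begins at 19:25 May 19, 1999 vs fry emergence is observed at 20:10 May 19, 1999. Earlier: trout spawning begins.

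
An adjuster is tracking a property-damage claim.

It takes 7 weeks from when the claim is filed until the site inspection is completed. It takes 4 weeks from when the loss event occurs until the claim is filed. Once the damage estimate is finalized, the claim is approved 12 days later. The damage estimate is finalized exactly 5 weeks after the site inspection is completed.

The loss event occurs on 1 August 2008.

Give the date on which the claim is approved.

3 December 2008

The loss event occurs: Aug 1, 2008.
The claim is filed: Aug 1, 2008 + 4 weeks = Aug 29, 2008.
The site inspection is completed: Aug 29, 2008 + 7 weeks = Oct 17, 2008.
The damage estimate is finalized: Oct 17, 2008 + 5 weeks = Nov 21, 2008.
The claim is approved: Nov 21, 2008 + 12 days = Dec 3, 2008.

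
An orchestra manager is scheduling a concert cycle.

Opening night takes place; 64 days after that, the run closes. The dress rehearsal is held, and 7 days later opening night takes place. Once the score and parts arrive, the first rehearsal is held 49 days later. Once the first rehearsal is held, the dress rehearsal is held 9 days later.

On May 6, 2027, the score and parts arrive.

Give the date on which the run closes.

Sep 12, 2027

The score and parts arrive: May 6, 2027.
The first rehearsal is held: May 6, 2027 + 49 days = Jun 24, 2027.
The dress rehearsal is held: Jun 24, 2027 + 9 days = Jul 3, 2027.
Opening night takes place: Jul 3, 2027 + 7 days = Jul 10, 2027.
The run closes: Jul 10, 2027 + 64 days = Sep 12, 2027.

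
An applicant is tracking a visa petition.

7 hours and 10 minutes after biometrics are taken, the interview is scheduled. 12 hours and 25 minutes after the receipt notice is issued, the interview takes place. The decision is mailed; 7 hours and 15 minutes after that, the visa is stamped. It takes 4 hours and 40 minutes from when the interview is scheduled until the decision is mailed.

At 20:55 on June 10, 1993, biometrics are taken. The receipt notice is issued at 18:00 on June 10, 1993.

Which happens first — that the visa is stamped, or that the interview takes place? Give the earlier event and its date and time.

The interview takes place — 06:25 on June 11, 1993

Biometrics are taken: 20:55 Jun 10, 1993.
The interview is scheduled: 20:55 Jun 10, 1993 + 7h10m = 04:05 Jun 11, 1993.
The decision is mailed: 04:05 Jun 11, 1993 + 4h40m = 08:45 Jun 11, 1993.
The visa is stamped: 08:45 Jun 11, 1993 + 7h15m = 16:00 Jun 11, 1993.
The receipt notice is issued: 18:00 Jun 10, 1993.
The interview takes place: 18:00 Jun 10, 1993 + 12h25m = 06:25 Jun 11, 1993.
Comparing: the visa is stamped at 16:00 Jun 11, 1993 vs the interview takes place at 06:25 Jun 11, 1993. Earlier: the interview takes place.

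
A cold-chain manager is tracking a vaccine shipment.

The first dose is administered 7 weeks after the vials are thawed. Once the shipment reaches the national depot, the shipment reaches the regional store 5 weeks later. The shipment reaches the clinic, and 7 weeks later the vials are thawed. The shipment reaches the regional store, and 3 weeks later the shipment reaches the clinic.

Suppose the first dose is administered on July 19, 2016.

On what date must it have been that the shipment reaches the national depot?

The first dose is administered: Jul 19, 2016.
The vials are thawed: Jul 19, 2016 − 7 weeks = May 31, 2016.
The shipment reaches the clinic: May 31, 2016 − 7 weeks = Apr 12, 2016.
The shipment reaches the regional store: Apr 12, 2016 − 3 weeks = Mar 22, 2016.
The shipment reaches the national depot: Mar 22, 2016 − 5 weeks = Feb 16, 2016.

February 16, 2016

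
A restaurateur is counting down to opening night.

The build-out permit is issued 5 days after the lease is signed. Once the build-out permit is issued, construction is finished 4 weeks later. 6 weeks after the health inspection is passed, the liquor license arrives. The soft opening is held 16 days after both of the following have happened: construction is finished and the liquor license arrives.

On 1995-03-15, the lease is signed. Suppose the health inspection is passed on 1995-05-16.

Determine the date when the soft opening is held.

1995-07-13

The lease is signed: Mar 15, 1995.
The build-out permit is issued: Mar 15, 1995 + 5 days = Mar 20, 1995.
Construction is finished: Mar 20, 1995 + 4 weeks = Apr 17, 1995.
The health inspection is passed: May 16, 1995.
The liquor license arrives: May 16, 1995 + 6 weeks = Jun 27, 1995.
Both prerequisites met — construction is finished (Apr 17, 1995), the liquor license arrives (Jun 27, 1995); the later is Jun 27, 1995.
The soft opening is held: Jun 27, 1995 + 16 days = Jul 13, 1995.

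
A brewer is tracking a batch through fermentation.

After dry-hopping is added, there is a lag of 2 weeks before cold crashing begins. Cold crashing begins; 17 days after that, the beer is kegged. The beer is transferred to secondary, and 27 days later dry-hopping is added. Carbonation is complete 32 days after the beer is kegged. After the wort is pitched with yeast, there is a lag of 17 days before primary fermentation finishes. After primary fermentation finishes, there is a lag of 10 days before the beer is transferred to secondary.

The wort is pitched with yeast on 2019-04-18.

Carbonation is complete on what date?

2019-08-13

The wort is pitched with yeast: Apr 18, 2019.
Primary fermentation finishes: Apr 18, 2019 + 17 days = May 5, 2019.
The beer is transferred to secondary: May 5, 2019 + 10 days = May 15, 2019.
Dry-hopping is added: May 15, 2019 + 27 days = Jun 11, 2019.
Cold crashing begins: Jun 11, 2019 + 2 weeks = Jun 25, 2019.
The beer is kegged: Jun 25, 2019 + 17 days = Jul 12, 2019.
Carbonation is complete: Jul 12, 2019 + 32 days = Aug 13, 2019.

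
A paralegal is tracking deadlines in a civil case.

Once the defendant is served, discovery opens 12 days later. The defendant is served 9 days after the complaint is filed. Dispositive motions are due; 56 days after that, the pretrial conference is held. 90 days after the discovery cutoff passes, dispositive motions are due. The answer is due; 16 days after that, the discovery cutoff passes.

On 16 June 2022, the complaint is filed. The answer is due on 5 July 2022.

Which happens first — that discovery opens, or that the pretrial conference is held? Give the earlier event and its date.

The complaint is filed: Jun 16, 2022.
The defendant is served: Jun 16, 2022 + 9 days = Jun 25, 2022.
Discovery opens: Jun 25, 2022 + 12 days = Jul 7, 2022.
The answer is due: Jul 5, 2022.
The discovery cutoff passes: Jul 5, 2022 + 16 days = Jul 21, 2022.
Dispositive motions are due: Jul 21, 2022 + 90 days = Oct 19, 2022.
The pretrial conference is held: Oct 19, 2022 + 56 days = Dec 14, 2022.
Comparing: discovery opens on Jul 7, 2022 vs the pretrial conference is held on Dec 14, 2022. Earlier: discovery opens.

Discovery opens — 7 July 2022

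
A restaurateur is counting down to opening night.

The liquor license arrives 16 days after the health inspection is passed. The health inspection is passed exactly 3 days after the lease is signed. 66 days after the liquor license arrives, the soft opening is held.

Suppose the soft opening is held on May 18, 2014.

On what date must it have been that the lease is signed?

The soft opening is held: May 18, 2014.
The liquor license arrives: May 18, 2014 − 66 days = Mar 13, 2014.
The health inspection is passed: Mar 13, 2014 − 16 days = Feb 25, 2014.
The lease is signed: Feb 25, 2014 − 3 days = Feb 22, 2014.

February 22, 2014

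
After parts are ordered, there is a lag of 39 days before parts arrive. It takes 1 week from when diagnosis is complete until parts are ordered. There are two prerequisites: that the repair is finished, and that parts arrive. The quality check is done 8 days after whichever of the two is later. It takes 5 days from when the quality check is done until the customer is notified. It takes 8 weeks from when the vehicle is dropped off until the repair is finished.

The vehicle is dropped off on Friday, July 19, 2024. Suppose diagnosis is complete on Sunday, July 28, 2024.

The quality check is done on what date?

Saturday, September 21, 2024

The vehicle is dropped off: Jul 19, 2024.
The repair is finished: Jul 19, 2024 + 8 weeks = Sep 13, 2024.
Diagnosis is complete: Jul 28, 2024.
Parts are ordered: Jul 28, 2024 + 1 week = Aug 4, 2024.
Parts arrive: Aug 4, 2024 + 39 days = Sep 12, 2024.
Both prerequisites met — the repair is finished (Sep 13, 2024), parts arrive (Sep 12, 2024); the later is Sep 13, 2024.
The quality check is done: Sep 13, 2024 + 8 days = Sep 21, 2024.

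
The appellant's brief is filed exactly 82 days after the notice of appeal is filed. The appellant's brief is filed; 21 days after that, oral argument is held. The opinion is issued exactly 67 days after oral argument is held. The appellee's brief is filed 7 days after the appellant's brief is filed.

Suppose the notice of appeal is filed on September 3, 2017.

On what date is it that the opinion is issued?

The notice of appeal is filed: Sep 3, 2017.
The appellant's brief is filed: Sep 3, 2017 + 82 days = Nov 24, 2017.
Oral argument is held: Nov 24, 2017 + 21 days = Dec 15, 2017.
The opinion is issued: Dec 15, 2017 + 67 days = Feb 20, 2018.

February 20, 2018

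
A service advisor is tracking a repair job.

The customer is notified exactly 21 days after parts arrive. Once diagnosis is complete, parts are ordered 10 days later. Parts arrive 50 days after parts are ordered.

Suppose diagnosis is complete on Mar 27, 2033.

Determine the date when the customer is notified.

Jun 16, 2033

Diagnosis is complete: Mar 27, 2033.
Parts are ordered: Mar 27, 2033 + 10 days = Apr 6, 2033.
Parts arrive: Apr 6, 2033 + 50 days = May 26, 2033.
The customer is notified: May 26, 2033 + 21 days = Jun 16, 2033.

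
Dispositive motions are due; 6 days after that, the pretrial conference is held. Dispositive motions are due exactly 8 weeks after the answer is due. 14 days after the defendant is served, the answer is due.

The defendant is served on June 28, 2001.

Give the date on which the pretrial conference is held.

September 12, 2001

The defendant is served: Jun 28, 2001.
The answer is due: Jun 28, 2001 + 14 days = Jul 12, 2001.
Dispositive motions are due: Jul 12, 2001 + 8 weeks = Sep 6, 2001.
The pretrial conference is held: Sep 6, 2001 + 6 days = Sep 12, 2001.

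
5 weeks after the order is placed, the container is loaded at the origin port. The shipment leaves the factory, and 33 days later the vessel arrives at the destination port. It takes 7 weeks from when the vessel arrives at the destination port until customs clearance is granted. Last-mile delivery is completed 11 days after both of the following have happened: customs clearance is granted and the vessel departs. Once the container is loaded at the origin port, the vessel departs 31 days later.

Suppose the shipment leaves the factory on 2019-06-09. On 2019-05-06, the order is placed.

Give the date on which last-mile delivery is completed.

2019-09-10

The shipment leaves the factory: Jun 9, 2019.
The vessel arrives at the destination port: Jun 9, 2019 + 33 days = Jul 12, 2019.
Customs clearance is granted: Jul 12, 2019 + 7 weeks = Aug 30, 2019.
The order is placed: May 6, 2019.
The container is loaded at the origin port: May 6, 2019 + 5 weeks = Jun 10, 2019.
The vessel departs: Jun 10, 2019 + 31 days = Jul 11, 2019.
Both prerequisites met — customs clearance is granted (Aug 30, 2019), the vessel departs (Jul 11, 2019); the later is Aug 30, 2019.
Last-mile delivery is completed: Aug 30, 2019 + 11 days = Sep 10, 2019.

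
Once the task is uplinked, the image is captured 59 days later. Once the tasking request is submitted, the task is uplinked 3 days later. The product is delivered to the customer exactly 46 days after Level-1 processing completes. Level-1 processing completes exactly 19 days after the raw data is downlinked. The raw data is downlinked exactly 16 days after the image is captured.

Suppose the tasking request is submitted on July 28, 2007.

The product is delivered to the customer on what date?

The tasking request is submitted: Jul 28, 2007.
The task is uplinked: Jul 28, 2007 + 3 days = Jul 31, 2007.
The image is captured: Jul 31, 2007 + 59 days = Sep 28, 2007.
The raw data is downlinked: Sep 28, 2007 + 16 days = Oct 14, 2007.
Level-1 processing completes: Oct 14, 2007 + 19 days = Nov 2, 2007.
The product is delivered to the customer: Nov 2, 2007 + 46 days = Dec 18, 2007.

December 18, 2007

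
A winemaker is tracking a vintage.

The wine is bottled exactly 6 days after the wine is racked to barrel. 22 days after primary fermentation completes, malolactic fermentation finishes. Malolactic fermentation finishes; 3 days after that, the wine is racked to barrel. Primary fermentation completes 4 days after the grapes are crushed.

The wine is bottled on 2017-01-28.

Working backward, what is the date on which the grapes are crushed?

The wine is bottled: Jan 28, 2017.
The wine is racked to barrel: Jan 28, 2017 − 6 days = Jan 22, 2017.
Malolactic fermentation finishes: Jan 22, 2017 − 3 days = Jan 19, 2017.
Primary fermentation completes: Jan 19, 2017 − 22 days = Dec 28, 2016.
The grapes are crushed: Dec 28, 2016 − 4 days = Dec 24, 2016.

2016-12-24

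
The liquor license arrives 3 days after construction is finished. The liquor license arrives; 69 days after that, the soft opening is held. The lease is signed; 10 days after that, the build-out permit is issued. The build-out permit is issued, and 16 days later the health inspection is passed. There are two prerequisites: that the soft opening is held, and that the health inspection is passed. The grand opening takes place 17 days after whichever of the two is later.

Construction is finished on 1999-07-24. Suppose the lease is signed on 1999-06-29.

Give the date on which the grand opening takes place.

Construction is finished: Jul 24, 1999.
The liquor license arrives: Jul 24, 1999 + 3 days = Jul 27, 1999.
The soft opening is held: Jul 27, 1999 + 69 days = Oct 4, 1999.
The lease is signed: Jun 29, 1999.
The build-out permit is issued: Jun 29, 1999 + 10 days = Jul 9, 1999.
The health inspection is passed: Jul 9, 1999 + 16 days = Jul 25, 1999.
Both prerequisites met — the soft opening is held (Oct 4, 1999), the health inspection is passed (Jul 25, 1999); the later is Oct 4, 1999.
The grand opening takes place: Oct 4, 1999 + 17 days = Oct 21, 1999.

1999-10-21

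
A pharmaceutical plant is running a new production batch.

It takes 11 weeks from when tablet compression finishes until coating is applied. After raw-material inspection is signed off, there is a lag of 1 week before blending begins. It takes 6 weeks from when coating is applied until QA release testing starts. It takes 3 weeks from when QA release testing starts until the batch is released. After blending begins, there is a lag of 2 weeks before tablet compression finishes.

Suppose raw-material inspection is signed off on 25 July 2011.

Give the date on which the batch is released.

2 January 2012

Raw-material inspection is signed off: Jul 25, 2011.
Blending begins: Jul 25, 2011 + 1 week = Aug 1, 2011.
Tablet compression finishes: Aug 1, 2011 + 2 weeks = Aug 15, 2011.
Coating is applied: Aug 15, 2011 + 11 weeks = Oct 31, 2011.
QA release testing starts: Oct 31, 2011 + 6 weeks = Dec 12, 2011.
The batch is released: Dec 12, 2011 + 3 weeks = Jan 2, 2012.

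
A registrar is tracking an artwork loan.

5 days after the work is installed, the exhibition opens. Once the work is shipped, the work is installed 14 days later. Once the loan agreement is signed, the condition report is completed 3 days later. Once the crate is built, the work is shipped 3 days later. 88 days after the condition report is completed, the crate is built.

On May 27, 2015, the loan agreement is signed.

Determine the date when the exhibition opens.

Sep 17, 2015

The loan agreement is signed: May 27, 2015.
The condition report is completed: May 27, 2015 + 3 days = May 30, 2015.
The crate is built: May 30, 2015 + 88 days = Aug 26, 2015.
The work is shipped: Aug 26, 2015 + 3 days = Aug 29, 2015.
The work is installed: Aug 29, 2015 + 14 days = Sep 12, 2015.
The exhibition opens: Sep 12, 2015 + 5 days = Sep 17, 2015.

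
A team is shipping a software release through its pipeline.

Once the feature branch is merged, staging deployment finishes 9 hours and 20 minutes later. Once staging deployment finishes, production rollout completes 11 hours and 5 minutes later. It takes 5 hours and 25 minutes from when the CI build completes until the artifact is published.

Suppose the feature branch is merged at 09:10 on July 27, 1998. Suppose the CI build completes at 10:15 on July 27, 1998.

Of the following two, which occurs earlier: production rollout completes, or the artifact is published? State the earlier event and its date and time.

The artifact is published — 15:40 on July 27, 1998

The feature branch is merged: 09:10 Jul 27, 1998.
Staging deployment finishes: 09:10 Jul 27, 1998 + 9h20m = 18:30 Jul 27, 1998.
Production rollout completes: 18:30 Jul 27, 1998 + 11h05m = 05:35 Jul 28, 1998.
The CI build completes: 10:15 Jul 27, 1998.
The artifact is published: 10:15 Jul 27, 1998 + 5h25m = 15:40 Jul 27, 1998.
Comparing: production rollout completes at 05:35 Jul 28, 1998 vs the artifact is published at 15:40 Jul 27, 1998. Earlier: the artifact is published.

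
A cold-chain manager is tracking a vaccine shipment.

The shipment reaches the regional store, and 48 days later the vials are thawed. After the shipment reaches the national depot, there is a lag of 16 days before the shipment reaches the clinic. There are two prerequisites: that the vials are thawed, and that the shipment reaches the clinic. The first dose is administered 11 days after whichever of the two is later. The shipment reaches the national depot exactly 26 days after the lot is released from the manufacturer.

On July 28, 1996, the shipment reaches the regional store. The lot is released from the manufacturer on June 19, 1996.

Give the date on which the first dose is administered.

The shipment reaches the regional store: Jul 28, 1996.
The vials are thawed: Jul 28, 1996 + 48 days = Sep 14, 1996.
The lot is released from the manufacturer: Jun 19, 1996.
The shipment reaches the national depot: Jun 19, 1996 + 26 days = Jul 15, 1996.
The shipment reaches the clinic: Jul 15, 1996 + 16 days = Jul 31, 1996.
Both prerequisites met — the vials are thawed (Sep 14, 1996), the shipment reaches the clinic (Jul 31, 1996); the later is Sep 14, 1996.
The first dose is administered: Sep 14, 1996 + 11 days = Sep 25, 1996.

September 25, 1996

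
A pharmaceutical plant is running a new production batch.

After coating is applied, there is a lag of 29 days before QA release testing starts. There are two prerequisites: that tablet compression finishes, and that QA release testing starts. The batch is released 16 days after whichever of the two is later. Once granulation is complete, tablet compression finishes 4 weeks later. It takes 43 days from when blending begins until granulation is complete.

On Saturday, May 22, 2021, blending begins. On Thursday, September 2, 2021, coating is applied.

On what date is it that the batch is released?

Blending begins: May 22, 2021.
Granulation is complete: May 22, 2021 + 43 days = Jul 4, 2021.
Tablet compression finishes: Jul 4, 2021 + 4 weeks = Aug 1, 2021.
Coating is applied: Sep 2, 2021.
QA release testing starts: Sep 2, 2021 + 29 days = Oct 1, 2021.
Both prerequisites met — tablet compression finishes (Aug 1, 2021), QA release testing starts (Oct 1, 2021); the later is Oct 1, 2021.
The batch is released: Oct 1, 2021 + 16 days = Oct 17, 2021.

Sunday, October 17, 2021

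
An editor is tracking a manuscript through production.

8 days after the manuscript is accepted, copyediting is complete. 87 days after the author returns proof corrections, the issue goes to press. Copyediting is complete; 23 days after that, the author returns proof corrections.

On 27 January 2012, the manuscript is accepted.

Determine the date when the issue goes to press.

24 May 2012

The manuscript is accepted: Jan 27, 2012.
Copyediting is complete: Jan 27, 2012 + 8 days = Feb 4, 2012.
The author returns proof corrections: Feb 4, 2012 + 23 days = Feb 27, 2012.
The issue goes to press: Feb 27, 2012 + 87 days = May 24, 2012.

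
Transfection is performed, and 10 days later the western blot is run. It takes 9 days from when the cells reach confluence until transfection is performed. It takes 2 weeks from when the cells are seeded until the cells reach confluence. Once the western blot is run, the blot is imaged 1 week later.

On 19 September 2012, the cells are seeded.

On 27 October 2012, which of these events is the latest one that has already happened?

The western blot is run

The cells are seeded: Sep 19, 2012.
The cells reach confluence: Sep 19, 2012 + 2 weeks = Oct 3, 2012.
Transfection is performed: Oct 3, 2012 + 9 days = Oct 12, 2012.
The western blot is run: Oct 12, 2012 + 10 days = Oct 22, 2012.
The blot is imaged: Oct 22, 2012 + 1 week = Oct 29, 2012.
Oct 27, 2012 falls between when the western blot is run (Oct 22, 2012) and when the blot is imaged (Oct 29, 2012).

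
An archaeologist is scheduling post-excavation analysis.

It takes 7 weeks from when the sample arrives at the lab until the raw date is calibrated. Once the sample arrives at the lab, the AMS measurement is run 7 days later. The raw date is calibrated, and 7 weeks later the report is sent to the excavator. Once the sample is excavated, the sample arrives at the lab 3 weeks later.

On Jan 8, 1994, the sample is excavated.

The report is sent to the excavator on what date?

May 7, 1994

The sample is excavated: Jan 8, 1994.
The sample arrives at the lab: Jan 8, 1994 + 3 weeks = Jan 29, 1994.
The raw date is calibrated: Jan 29, 1994 + 7 weeks = Mar 19, 1994.
The report is sent to the excavator: Mar 19, 1994 + 7 weeks = May 7, 1994.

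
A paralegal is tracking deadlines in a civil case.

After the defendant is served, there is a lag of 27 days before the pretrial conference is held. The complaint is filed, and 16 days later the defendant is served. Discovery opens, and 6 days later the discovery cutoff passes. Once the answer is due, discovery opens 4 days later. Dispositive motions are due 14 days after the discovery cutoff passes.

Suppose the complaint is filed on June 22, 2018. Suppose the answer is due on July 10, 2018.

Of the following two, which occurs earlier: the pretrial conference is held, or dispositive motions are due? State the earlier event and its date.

Dispositive motions are due — August 3, 2018

The complaint is filed: Jun 22, 2018.
The defendant is served: Jun 22, 2018 + 16 days = Jul 8, 2018.
The pretrial conference is held: Jul 8, 2018 + 27 days = Aug 4, 2018.
The answer is due: Jul 10, 2018.
Discovery opens: Jul 10, 2018 + 4 days = Jul 14, 2018.
The discovery cutoff passes: Jul 14, 2018 + 6 days = Jul 20, 2018.
Dispositive motions are due: Jul 20, 2018 + 14 days = Aug 3, 2018.
Comparing: the pretrial conference is held on Aug 4, 2018 vs dispositive motions are due on Aug 3, 2018. Earlier: dispositive motions are due.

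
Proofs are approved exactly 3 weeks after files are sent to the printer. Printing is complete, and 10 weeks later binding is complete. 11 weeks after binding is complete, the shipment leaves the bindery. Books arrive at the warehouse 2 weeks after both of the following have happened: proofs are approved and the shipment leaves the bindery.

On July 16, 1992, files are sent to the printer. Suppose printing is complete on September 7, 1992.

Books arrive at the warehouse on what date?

February 15, 1993

Files are sent to the printer: Jul 16, 1992.
Proofs are approved: Jul 16, 1992 + 3 weeks = Aug 6, 1992.
Printing is complete: Sep 7, 1992.
Binding is complete: Sep 7, 1992 + 10 weeks = Nov 16, 1992.
The shipment leaves the bindery: Nov 16, 1992 + 11 weeks = Feb 1, 1993.
Both prerequisites met — proofs are approved (Aug 6, 1992), the shipment leaves the bindery (Feb 1, 1993); the later is Feb 1, 1993.
Books arrive at the warehouse: Feb 1, 1993 + 2 weeks = Feb 15, 1993.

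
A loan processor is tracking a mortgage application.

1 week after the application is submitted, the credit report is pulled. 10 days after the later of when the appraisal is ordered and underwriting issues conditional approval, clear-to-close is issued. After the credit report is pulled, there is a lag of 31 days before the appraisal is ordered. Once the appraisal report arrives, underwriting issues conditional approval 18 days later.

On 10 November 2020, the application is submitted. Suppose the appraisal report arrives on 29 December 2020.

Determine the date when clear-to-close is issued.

26 January 2021

The application is submitted: Nov 10, 2020.
The credit report is pulled: Nov 10, 2020 + 1 week = Nov 17, 2020.
The appraisal is ordered: Nov 17, 2020 + 31 days = Dec 18, 2020.
The appraisal report arrives: Dec 29, 2020.
Underwriting issues conditional approval: Dec 29, 2020 + 18 days = Jan 16, 2021.
Both prerequisites met — the appraisal is ordered (Dec 18, 2020), underwriting issues conditional approval (Jan 16, 2021); the later is Jan 16, 2021.
Clear-to-close is issued: Jan 16, 2021 + 10 days = Jan 26, 2021.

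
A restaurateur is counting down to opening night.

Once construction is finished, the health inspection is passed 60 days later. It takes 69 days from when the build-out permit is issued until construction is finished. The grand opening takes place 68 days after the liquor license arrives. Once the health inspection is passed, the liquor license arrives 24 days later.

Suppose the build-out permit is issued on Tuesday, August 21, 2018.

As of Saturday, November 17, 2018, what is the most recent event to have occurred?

The build-out permit is issued: Aug 21, 2018.
Construction is finished: Aug 21, 2018 + 69 days = Oct 29, 2018.
The health inspection is passed: Oct 29, 2018 + 60 days = Dec 28, 2018.
The liquor license arrives: Dec 28, 2018 + 24 days = Jan 21, 2019.
The grand opening takes place: Jan 21, 2019 + 68 days = Mar 30, 2019.
Nov 17, 2018 falls between when construction is finished (Oct 29, 2018) and when the health inspection is passed (Dec 28, 2018).

Construction is finished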